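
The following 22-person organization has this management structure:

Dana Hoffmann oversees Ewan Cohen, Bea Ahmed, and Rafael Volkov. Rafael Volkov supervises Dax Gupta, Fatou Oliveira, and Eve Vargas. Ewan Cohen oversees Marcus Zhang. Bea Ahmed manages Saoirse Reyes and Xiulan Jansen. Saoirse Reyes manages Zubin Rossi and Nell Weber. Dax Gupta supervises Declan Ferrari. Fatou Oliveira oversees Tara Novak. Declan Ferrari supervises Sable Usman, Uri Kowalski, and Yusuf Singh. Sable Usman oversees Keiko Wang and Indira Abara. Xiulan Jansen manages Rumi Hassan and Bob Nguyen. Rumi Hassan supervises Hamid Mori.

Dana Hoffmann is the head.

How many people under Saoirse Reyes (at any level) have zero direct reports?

2

The people in Saoirse Reyes's organization with no one reporting to them are Zubin Rossi, Nell Weber. That is 2.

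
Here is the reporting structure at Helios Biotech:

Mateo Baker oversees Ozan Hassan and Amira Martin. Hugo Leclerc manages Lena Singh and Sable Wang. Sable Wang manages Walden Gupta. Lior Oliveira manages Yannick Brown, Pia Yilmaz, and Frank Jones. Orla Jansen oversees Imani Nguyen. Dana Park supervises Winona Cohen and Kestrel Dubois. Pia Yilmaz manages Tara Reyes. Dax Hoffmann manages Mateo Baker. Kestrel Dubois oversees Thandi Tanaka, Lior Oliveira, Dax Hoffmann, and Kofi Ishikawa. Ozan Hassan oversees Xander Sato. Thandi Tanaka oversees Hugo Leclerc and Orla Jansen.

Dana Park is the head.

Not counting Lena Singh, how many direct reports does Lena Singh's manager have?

1

Lena Singh reports to Hugo Leclerc. Hugo Leclerc's other direct reports are Sable Wang — 1 peer.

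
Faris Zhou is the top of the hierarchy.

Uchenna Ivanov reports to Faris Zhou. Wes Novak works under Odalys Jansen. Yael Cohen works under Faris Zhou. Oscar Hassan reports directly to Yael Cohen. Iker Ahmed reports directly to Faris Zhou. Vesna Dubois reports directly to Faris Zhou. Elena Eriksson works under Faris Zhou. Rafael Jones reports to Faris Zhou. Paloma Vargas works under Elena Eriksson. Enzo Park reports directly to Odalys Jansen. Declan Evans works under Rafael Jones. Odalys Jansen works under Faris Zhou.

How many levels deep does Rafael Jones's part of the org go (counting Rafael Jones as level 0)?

1

The longest chain under Rafael Jones runs Rafael Jones → Declan Evans, which is 1 level below Rafael Jones.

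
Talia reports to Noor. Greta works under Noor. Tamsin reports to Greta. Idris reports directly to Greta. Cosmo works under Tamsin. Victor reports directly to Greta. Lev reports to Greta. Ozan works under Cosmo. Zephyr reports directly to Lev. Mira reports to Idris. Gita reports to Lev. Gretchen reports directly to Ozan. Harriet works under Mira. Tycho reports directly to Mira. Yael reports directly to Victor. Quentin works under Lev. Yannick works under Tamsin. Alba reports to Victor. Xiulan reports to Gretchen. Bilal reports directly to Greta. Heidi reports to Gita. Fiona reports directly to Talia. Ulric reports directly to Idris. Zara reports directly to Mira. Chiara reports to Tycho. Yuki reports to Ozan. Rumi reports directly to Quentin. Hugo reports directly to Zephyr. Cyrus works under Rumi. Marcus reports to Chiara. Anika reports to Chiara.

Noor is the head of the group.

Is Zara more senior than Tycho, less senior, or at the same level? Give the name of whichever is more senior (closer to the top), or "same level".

same level

Both Zara and Tycho are 4 levels below Noor.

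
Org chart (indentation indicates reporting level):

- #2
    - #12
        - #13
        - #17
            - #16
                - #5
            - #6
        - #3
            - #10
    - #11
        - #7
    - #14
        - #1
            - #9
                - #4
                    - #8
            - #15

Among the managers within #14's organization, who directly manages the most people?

Direct-report counts within #14's organization: #14 has 1; #1 has 2; #9 has 1; #4 has 1. The largest is 2, held by #1.

#1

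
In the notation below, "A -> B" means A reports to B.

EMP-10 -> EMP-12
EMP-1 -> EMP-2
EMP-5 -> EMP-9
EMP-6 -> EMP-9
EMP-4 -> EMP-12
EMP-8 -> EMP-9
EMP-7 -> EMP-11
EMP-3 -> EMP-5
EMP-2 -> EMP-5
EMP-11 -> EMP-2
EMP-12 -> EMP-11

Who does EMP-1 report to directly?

EMP-1 reports directly to EMP-2.

EMP-2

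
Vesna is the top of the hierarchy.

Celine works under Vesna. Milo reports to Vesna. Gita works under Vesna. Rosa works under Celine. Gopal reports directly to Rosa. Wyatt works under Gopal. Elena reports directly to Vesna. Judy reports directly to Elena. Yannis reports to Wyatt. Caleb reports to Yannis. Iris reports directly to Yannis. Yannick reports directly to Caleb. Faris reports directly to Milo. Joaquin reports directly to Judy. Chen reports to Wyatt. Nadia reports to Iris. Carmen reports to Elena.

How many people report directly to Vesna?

4

Vesna directly manages Celine, Milo, Gita, Elena. That is 4 direct reports.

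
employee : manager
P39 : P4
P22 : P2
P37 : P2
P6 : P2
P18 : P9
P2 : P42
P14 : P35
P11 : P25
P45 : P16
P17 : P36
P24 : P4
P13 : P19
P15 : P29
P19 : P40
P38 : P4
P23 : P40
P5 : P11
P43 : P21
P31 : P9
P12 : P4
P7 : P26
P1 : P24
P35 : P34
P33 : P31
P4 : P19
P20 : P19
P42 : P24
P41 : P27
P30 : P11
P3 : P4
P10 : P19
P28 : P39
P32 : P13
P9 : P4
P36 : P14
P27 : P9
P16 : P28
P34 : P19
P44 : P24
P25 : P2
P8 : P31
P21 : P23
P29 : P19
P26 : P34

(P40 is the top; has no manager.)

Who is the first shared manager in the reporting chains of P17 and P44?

P19

P17's chain of managers is P36, P14, P35, P34, P19, P40. P44's chain of managers is P24, P4, P19, P40. The first manager that appears in both chains is P19.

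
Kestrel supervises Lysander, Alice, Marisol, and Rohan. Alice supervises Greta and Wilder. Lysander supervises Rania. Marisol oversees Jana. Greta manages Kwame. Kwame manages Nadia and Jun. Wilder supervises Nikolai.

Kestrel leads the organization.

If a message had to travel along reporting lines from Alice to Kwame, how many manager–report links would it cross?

Kwame is in Alice's organization: the chain from Kwame up to Alice is Kwame → Greta → Alice, which is 2 links.

2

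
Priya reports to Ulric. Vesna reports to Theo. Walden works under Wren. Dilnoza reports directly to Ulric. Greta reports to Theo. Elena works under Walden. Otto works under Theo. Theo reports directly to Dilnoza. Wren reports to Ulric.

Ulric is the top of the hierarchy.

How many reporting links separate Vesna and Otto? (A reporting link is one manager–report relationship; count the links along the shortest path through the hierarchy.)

2

Vesna is 1 level below Theo, and Otto is 1 level below Theo (their lowest common manager). The shortest path runs up from Vesna to Theo and back down to Otto: 1 + 1 = 2 links.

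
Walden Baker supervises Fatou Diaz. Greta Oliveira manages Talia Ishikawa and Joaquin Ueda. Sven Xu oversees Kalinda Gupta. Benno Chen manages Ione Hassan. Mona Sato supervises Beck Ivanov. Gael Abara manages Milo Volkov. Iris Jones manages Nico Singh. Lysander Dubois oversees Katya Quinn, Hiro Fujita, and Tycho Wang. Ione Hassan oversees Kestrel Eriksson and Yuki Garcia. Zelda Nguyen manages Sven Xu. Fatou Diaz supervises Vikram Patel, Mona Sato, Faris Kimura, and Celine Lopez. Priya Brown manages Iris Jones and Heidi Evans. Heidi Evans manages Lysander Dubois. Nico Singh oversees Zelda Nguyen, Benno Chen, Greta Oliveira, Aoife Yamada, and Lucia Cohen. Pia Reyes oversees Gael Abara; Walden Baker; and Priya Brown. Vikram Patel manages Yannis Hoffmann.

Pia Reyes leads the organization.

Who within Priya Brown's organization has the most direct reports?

Nico Singh

Direct-report counts within Priya Brown's organization: Priya Brown has 2; Iris Jones has 1; Nico Singh has 5; Greta Oliveira has 2; Benno Chen has 1; Ione Hassan has 2; Zelda Nguyen has 1; Sven Xu has 1; Heidi Evans has 1; Lysander Dubois has 3. The largest is 5, held by Nico Singh.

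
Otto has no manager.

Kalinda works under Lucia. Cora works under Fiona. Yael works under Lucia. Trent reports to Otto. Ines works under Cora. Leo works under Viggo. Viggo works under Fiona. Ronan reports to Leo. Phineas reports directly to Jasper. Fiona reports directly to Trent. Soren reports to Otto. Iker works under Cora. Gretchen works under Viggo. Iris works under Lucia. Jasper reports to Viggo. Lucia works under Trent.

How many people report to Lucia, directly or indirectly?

Lucia directly manages Kalinda, Yael, Iris. Kalinda has no reports. Yael has no reports. Iris has no reports. So Lucia's organization is 3 direct reports plus everyone under them: 1 + 1 + 1 = 3.

3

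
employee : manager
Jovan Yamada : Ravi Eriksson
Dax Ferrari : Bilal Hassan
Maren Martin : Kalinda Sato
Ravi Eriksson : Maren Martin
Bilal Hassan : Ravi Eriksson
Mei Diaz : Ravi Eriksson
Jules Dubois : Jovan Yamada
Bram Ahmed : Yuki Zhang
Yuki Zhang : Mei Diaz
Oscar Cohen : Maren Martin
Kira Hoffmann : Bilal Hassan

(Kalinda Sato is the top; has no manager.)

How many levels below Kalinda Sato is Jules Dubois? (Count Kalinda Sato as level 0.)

4

Chain from Jules Dubois up to Kalinda Sato: Jules Dubois → Jovan Yamada → Ravi Eriksson → Maren Martin → Kalinda Sato. That is 4 steps up, so Jules Dubois is 4 levels below Kalinda Sato.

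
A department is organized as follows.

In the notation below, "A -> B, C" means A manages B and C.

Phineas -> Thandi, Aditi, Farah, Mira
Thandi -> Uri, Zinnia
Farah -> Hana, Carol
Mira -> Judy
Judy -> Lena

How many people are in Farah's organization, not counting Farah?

Farah directly manages Hana, Carol. Hana has no reports. Carol has no reports. So Farah's organization is 2 direct reports plus everyone under them: 1 + 1 = 2.

2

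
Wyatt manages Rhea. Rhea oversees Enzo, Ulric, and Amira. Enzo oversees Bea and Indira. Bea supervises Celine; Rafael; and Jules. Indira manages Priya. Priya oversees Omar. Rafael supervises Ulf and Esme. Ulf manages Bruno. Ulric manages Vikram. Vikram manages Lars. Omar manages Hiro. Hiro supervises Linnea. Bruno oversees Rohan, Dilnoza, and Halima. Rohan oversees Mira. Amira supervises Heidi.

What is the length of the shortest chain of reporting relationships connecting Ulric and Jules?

Ulric is 1 level below Rhea, and Jules is 3 levels below Rhea (their lowest common manager). The shortest path runs up from Ulric to Rhea and back down to Jules: 1 + 3 = 4 links.

4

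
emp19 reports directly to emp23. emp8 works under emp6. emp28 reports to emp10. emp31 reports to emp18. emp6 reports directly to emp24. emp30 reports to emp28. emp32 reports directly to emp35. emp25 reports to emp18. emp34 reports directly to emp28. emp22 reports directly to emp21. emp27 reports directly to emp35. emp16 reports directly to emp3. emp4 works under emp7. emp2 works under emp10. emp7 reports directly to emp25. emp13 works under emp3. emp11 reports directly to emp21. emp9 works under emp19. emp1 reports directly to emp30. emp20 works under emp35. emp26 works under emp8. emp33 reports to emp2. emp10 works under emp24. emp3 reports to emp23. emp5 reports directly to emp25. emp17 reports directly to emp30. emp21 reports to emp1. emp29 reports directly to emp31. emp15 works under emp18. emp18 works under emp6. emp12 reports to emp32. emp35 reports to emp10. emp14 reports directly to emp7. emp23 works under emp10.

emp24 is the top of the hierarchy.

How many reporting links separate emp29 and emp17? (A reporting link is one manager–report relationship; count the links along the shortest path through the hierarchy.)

emp29 is 4 levels below emp24, and emp17 is 4 levels below emp24 (their lowest common manager). The shortest path runs up from emp29 to emp24 and back down to emp17: 4 + 4 = 8 links.

8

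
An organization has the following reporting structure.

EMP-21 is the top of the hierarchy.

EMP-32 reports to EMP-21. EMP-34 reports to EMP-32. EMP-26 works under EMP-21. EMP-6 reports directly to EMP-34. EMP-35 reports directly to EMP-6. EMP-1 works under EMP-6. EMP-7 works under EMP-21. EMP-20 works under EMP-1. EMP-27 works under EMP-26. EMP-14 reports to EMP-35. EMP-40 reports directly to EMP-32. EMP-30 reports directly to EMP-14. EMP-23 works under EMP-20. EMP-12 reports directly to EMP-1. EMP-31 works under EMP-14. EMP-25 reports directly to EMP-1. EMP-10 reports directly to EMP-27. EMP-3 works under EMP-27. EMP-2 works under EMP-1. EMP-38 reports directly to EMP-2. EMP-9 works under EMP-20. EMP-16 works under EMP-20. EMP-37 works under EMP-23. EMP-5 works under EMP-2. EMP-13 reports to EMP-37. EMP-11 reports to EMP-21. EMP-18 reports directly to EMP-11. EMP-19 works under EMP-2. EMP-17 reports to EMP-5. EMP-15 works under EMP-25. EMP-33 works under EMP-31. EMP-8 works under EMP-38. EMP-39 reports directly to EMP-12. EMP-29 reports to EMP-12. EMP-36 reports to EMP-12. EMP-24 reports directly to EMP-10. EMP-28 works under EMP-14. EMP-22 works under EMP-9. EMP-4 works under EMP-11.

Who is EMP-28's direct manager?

EMP-14

EMP-28 reports directly to EMP-14.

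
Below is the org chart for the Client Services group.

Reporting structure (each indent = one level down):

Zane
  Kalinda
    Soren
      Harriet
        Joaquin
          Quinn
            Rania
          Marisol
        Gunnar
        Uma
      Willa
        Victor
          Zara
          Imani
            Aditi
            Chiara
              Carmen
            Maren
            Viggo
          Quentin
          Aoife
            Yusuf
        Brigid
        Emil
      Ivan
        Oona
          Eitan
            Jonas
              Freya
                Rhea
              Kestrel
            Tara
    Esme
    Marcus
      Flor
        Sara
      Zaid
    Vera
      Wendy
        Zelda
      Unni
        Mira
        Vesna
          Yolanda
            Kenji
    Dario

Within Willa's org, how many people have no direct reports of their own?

The people in Willa's organization with no one reporting to them are Emil, Brigid, Yusuf, Quentin, Viggo, Maren, Carmen, Aditi, Zara. That is 9.

9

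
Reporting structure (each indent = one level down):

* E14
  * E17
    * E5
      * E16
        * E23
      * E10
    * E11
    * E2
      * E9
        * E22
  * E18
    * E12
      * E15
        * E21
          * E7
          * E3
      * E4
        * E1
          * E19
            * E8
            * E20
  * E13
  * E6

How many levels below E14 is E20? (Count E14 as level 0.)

6

Chain from E20 up to E14: E20 → E19 → E1 → E4 → E12 → E18 → E14. That is 6 steps up, so E20 is 6 levels below E14.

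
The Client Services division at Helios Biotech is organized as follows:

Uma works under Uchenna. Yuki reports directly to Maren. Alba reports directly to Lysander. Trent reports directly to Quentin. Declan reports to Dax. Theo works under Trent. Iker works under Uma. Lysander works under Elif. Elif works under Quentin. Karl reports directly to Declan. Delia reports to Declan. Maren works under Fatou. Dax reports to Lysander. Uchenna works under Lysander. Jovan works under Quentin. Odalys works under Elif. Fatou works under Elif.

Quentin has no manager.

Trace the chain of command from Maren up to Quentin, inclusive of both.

Maren reports to Fatou. Fatou reports to Elif. Elif reports to Quentin. Quentin is at the top.

Maren -> Fatou -> Elif -> Quentin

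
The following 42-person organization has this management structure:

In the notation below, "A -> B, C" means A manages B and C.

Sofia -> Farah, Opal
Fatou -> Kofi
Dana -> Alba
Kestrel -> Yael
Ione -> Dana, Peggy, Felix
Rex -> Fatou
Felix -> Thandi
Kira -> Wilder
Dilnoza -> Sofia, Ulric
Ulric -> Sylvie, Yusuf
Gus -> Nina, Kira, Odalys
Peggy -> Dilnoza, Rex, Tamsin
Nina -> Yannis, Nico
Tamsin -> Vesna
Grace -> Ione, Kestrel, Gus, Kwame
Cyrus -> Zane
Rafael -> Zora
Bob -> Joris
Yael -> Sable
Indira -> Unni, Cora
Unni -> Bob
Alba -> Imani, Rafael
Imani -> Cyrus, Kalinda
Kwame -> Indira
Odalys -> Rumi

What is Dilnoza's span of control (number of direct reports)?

2

Dilnoza directly manages Sofia, Ulric. That is 2 direct reports.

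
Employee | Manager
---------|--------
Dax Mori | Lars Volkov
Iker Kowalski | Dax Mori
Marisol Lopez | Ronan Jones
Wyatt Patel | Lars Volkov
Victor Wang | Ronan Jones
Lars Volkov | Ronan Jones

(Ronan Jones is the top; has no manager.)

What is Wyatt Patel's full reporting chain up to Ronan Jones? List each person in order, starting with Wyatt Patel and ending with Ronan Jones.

Wyatt Patel reports to Lars Volkov. Lars Volkov reports to Ronan Jones. Ronan Jones is at the top.

Wyatt Patel -> Lars Volkov -> Ronan Jones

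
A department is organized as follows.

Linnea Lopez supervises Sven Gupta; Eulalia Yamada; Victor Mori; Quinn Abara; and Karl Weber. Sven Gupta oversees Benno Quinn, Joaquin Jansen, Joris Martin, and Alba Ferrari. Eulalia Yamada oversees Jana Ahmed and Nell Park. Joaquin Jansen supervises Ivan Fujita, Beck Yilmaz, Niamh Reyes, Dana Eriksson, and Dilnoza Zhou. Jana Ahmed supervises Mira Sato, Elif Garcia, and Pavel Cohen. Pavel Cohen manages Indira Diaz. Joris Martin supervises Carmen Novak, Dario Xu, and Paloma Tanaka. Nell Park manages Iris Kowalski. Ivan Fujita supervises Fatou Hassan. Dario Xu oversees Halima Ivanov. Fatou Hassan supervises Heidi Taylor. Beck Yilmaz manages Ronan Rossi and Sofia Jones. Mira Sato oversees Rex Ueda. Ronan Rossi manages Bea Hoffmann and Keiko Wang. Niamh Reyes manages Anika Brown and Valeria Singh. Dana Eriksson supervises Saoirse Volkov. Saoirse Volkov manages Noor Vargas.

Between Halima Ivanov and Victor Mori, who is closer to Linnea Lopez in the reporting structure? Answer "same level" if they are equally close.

Victor Mori

Halima Ivanov is 4 levels below Linnea Lopez; Victor Mori is 1. Victor Mori is higher.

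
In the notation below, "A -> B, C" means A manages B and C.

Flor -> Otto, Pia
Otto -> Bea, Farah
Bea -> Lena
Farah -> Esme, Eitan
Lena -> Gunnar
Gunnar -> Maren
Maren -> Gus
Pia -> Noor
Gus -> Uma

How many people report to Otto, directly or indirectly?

9

Otto directly manages Bea, Farah. Under Bea: Lena, Gunnar, Maren, Gus, Uma (5). Under Farah: Eitan, Esme (2). So Otto's organization is 2 direct reports plus everyone under them: 6 + 3 = 9.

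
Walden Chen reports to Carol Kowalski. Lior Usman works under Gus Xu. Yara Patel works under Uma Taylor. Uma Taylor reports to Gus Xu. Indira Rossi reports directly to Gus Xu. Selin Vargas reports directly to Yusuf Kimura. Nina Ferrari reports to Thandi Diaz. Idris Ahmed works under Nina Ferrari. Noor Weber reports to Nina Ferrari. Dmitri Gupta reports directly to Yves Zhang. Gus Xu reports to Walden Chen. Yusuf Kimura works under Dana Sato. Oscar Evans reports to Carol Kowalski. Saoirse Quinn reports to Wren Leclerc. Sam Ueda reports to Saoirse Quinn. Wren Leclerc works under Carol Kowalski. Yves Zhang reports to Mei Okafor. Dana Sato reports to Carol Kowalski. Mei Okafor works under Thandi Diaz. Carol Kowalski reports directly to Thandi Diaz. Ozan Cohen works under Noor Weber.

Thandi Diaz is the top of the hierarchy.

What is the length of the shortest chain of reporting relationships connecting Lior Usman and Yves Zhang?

Lior Usman is 4 levels below Thandi Diaz, and Yves Zhang is 2 levels below Thandi Diaz (their lowest common manager). The shortest path runs up from Lior Usman to Thandi Diaz and back down to Yves Zhang: 4 + 2 = 6 links.

6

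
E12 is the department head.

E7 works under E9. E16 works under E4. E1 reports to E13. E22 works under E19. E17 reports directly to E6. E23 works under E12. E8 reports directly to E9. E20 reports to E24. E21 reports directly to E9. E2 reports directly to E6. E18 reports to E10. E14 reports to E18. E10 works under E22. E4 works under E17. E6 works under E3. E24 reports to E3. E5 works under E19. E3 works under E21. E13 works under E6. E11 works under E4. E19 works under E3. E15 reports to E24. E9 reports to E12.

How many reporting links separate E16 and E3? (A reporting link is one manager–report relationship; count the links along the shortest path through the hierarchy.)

4

E16 is in E3's organization: the chain from E16 up to E3 is E16 → E4 → E17 → E6 → E3, which is 4 links.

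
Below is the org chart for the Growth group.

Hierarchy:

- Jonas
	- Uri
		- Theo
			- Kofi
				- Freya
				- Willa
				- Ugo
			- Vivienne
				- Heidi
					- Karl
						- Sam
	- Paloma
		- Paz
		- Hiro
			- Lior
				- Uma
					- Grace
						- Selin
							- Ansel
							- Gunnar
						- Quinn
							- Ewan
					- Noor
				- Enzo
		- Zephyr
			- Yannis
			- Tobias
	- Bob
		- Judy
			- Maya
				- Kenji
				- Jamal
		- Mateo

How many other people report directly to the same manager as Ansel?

Ansel reports to Selin. Selin's other direct reports are Gunnar — 1 peer.

1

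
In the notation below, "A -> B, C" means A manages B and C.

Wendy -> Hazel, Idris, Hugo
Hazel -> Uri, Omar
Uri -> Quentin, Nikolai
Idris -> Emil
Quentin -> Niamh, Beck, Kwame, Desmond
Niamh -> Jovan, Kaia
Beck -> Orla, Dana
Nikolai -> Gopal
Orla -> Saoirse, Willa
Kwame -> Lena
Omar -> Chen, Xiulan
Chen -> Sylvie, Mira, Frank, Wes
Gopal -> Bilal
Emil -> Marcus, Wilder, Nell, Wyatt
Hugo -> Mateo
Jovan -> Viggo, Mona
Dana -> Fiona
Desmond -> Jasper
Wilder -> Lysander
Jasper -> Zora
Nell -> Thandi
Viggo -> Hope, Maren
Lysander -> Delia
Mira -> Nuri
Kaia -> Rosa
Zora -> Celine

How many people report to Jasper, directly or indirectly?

2

Jasper directly manages Zora. Under Zora: Celine (1). That's 2 in total.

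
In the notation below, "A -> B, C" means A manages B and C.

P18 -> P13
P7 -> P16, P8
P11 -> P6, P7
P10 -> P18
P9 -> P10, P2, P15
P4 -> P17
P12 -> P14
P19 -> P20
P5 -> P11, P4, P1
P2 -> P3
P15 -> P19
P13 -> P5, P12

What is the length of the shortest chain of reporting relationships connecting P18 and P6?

P6 is in P18's organization: the chain from P6 up to P18 is P6 → P11 → P5 → P13 → P18, which is 4 links.

4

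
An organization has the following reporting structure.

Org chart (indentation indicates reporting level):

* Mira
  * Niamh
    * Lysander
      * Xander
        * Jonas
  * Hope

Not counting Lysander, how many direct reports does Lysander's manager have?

Lysander reports to Niamh, and Niamh has no other direct reports. Lysander has 0 peers.

0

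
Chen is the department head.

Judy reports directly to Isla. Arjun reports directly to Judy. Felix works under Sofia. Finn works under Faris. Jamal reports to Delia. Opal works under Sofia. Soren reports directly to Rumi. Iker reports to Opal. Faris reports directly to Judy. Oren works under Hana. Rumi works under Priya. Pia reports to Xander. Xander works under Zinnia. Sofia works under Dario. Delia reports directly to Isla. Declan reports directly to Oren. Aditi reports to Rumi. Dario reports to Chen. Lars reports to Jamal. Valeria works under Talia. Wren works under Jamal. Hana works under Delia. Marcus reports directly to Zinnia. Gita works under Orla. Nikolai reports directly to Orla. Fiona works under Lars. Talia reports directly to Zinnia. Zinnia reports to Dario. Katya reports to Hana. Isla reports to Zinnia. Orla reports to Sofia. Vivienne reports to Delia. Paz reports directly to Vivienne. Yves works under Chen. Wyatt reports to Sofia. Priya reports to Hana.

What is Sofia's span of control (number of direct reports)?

Sofia directly manages Wyatt, Opal, Orla, Felix. That is 4 direct reports.

4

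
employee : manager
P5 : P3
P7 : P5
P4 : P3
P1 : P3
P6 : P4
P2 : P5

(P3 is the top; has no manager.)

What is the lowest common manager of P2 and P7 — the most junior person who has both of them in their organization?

P2's chain of managers is P5, P3. P7's chain of managers is P5, P3. The first manager that appears in both chains is P5.

P5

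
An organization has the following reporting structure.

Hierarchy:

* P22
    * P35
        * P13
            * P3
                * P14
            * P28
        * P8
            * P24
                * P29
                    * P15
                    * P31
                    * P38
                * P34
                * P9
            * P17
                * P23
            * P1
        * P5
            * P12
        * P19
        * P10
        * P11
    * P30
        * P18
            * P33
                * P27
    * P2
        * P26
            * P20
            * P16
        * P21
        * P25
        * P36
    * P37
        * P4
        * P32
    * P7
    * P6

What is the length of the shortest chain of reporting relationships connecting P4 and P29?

6

P4 is 2 levels below P22, and P29 is 4 levels below P22 (their lowest common manager). The shortest path runs up from P4 to P22 and back down to P29: 2 + 4 = 6 links.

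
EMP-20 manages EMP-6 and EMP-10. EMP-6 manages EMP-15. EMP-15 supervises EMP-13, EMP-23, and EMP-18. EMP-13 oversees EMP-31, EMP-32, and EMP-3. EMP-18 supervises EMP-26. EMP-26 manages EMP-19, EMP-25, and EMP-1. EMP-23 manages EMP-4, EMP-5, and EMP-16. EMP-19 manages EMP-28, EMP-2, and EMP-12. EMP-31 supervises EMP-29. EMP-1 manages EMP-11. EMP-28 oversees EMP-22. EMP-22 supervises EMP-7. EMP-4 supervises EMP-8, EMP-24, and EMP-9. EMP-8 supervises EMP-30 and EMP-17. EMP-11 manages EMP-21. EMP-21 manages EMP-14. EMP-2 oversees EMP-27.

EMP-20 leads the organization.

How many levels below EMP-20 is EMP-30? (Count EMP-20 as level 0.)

Chain from EMP-30 up to EMP-20: EMP-30 → EMP-8 → EMP-4 → EMP-23 → EMP-15 → EMP-6 → EMP-20. That is 6 steps up, so EMP-30 is 6 levels below EMP-20.

6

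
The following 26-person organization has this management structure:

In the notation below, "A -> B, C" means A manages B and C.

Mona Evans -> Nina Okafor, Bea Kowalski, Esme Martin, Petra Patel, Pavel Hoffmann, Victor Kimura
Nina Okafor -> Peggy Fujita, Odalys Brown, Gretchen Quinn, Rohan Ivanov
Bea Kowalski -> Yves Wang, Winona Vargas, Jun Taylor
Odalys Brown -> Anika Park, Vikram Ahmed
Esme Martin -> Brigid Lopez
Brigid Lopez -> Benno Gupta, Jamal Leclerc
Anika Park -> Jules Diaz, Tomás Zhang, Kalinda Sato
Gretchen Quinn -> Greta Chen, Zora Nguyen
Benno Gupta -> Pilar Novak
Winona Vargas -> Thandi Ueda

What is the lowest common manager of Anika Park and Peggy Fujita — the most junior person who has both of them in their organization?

Anika Park's chain of managers is Odalys Brown, Nina Okafor, Mona Evans. Peggy Fujita's chain of managers is Nina Okafor, Mona Evans. The first manager that appears in both chains is Nina Okafor.

Nina Okafor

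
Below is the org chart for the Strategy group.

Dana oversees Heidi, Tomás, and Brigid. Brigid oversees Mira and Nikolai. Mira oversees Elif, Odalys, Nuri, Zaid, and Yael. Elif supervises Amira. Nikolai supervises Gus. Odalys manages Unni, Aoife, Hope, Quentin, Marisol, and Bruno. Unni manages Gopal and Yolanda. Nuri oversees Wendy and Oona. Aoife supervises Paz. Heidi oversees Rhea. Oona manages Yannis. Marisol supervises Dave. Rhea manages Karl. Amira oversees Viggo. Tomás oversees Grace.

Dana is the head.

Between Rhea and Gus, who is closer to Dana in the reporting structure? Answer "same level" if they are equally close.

Rhea is 2 levels below Dana; Gus is 3. Rhea is higher.

Rhea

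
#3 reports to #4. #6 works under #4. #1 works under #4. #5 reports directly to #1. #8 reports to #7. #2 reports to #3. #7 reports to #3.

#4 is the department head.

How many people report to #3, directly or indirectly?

3

#3 directly manages #2, #7. #2 has no reports. Under #7: #8 (1). So #3's organization is 2 direct reports plus everyone under them: 1 + 2 = 3.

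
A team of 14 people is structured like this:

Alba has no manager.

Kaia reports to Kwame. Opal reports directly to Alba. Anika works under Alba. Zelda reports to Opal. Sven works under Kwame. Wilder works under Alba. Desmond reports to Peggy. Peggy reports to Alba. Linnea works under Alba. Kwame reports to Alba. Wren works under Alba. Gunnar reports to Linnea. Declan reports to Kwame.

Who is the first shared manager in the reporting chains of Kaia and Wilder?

Kaia's chain of managers is Kwame, Alba. Wilder's chain of managers is Alba. The first manager that appears in both chains is Alba.

Alba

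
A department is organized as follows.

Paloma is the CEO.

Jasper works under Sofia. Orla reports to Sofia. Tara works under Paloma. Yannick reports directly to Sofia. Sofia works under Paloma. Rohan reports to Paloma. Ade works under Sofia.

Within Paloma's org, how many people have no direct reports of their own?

6

The people in Paloma's organization with no one reporting to them are Rohan, Tara, Ade, Jasper, Yannick, Orla. That is 6.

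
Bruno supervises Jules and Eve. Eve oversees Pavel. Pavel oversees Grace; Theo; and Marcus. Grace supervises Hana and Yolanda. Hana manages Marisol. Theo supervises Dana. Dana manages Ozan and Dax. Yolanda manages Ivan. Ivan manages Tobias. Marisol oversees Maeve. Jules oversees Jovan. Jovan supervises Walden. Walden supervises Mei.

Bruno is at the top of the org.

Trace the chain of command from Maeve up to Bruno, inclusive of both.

Maeve -> Marisol -> Hana -> Grace -> Pavel -> Eve -> Bruno

Maeve reports to Marisol. Marisol reports to Hana. Hana reports to Grace. Grace reports to Pavel. Pavel reports to Eve. Eve reports to Bruno. Bruno is at the top.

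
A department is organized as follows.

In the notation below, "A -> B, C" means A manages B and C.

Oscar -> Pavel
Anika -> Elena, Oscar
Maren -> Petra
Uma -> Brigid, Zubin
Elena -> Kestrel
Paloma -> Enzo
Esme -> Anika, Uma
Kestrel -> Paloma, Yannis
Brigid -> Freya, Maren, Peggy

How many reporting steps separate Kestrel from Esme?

3

Chain from Kestrel up to Esme: Kestrel → Elena → Anika → Esme. That is 3 steps up, so Kestrel is 3 levels below Esme.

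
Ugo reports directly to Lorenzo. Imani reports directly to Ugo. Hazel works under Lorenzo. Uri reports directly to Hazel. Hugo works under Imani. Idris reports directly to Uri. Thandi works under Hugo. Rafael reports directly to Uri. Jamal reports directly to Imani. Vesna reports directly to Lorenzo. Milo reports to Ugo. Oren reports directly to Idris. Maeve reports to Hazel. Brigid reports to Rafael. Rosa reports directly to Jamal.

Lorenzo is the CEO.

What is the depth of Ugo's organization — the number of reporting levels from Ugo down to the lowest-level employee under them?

The longest chain under Ugo runs Ugo → Imani → Jamal → Rosa, which is 3 levels below Ugo.

3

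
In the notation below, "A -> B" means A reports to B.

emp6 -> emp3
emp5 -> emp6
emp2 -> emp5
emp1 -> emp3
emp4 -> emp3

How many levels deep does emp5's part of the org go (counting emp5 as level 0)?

1

The longest chain under emp5 runs emp5 → emp2, which is 1 level below emp5.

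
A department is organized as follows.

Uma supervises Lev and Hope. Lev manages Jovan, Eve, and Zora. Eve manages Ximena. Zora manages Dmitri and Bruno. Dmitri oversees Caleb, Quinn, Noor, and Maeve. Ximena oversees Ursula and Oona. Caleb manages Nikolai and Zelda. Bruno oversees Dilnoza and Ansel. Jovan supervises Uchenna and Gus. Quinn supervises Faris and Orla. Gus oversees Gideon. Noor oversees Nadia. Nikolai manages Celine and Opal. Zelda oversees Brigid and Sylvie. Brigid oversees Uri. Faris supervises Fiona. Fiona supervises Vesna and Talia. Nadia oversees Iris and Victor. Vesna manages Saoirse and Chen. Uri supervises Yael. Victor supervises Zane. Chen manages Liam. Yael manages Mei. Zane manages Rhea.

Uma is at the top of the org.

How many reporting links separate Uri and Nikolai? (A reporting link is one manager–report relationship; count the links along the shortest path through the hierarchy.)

4

Uri is 3 levels below Caleb, and Nikolai is 1 level below Caleb (their lowest common manager). The shortest path runs up from Uri to Caleb and back down to Nikolai: 3 + 1 = 4 links.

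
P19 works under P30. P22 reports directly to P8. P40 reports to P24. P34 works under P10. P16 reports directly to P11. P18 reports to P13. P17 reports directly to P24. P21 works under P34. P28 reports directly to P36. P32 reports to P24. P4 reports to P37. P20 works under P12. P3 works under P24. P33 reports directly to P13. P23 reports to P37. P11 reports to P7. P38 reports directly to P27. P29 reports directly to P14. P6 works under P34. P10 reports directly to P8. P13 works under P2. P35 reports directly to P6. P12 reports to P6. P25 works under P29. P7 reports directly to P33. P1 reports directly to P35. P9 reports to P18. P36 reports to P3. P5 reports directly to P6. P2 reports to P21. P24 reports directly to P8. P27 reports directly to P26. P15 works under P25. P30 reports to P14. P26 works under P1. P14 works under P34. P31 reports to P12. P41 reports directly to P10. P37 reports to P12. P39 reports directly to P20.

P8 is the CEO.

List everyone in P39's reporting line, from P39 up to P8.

P39 -> P20 -> P12 -> P6 -> P34 -> P10 -> P8

P39 reports to P20. P20 reports to P12. P12 reports to P6. P6 reports to P34. P34 reports to P10. P10 reports to P8. P8 is at the top.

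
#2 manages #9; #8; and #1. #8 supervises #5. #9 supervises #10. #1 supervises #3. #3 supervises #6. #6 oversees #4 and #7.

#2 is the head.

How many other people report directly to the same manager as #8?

#8 reports to #2. #2's other direct reports are #9, #1 — 2 peers.

2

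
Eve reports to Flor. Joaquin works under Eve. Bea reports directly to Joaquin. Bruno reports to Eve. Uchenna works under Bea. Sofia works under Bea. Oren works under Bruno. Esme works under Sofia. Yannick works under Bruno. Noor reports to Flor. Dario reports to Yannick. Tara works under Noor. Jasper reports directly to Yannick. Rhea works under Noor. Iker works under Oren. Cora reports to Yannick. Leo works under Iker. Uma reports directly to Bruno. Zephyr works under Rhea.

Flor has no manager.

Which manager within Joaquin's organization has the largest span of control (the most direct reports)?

Bea

Direct-report counts within Joaquin's organization: Joaquin has 1; Bea has 2; Sofia has 1. The largest is 2, held by Bea.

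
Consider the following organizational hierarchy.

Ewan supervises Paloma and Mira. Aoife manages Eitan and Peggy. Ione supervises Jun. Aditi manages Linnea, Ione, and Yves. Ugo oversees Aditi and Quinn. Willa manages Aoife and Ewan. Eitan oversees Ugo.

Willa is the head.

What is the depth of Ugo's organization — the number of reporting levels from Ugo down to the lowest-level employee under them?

The longest chain under Ugo runs Ugo → Aditi → Ione → Jun, which is 3 levels below Ugo.

3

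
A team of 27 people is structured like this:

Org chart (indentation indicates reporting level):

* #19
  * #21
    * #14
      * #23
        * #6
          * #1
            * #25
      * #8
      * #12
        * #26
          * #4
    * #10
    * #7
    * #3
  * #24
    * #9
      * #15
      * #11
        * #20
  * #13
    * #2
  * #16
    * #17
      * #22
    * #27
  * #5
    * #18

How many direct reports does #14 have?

#14 directly manages #23, #8, #12. That is 3 direct reports.

3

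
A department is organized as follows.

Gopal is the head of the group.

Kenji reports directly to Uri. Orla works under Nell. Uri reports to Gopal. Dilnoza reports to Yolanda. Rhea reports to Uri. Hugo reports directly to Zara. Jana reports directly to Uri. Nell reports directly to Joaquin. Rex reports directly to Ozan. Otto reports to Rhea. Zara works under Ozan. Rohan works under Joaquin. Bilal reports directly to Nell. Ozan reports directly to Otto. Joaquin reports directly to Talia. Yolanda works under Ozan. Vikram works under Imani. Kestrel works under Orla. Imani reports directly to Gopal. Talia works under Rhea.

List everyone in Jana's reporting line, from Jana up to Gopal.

Jana -> Uri -> Gopal

Jana reports to Uri. Uri reports to Gopal. Gopal is at the top.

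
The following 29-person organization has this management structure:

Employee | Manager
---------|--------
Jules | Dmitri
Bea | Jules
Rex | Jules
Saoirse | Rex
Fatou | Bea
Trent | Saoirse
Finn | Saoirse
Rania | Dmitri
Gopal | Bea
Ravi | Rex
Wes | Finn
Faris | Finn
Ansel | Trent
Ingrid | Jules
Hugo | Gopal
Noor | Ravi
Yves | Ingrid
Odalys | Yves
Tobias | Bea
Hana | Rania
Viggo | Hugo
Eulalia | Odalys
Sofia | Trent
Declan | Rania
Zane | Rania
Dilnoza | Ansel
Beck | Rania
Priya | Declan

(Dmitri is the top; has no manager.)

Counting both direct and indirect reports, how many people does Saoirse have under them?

Saoirse directly manages Trent, Finn. Under Trent: Sofia, Ansel, Dilnoza (3). Under Finn: Faris, Wes (2). So Saoirse's organization is 2 direct reports plus everyone under them: 4 + 3 = 7.

7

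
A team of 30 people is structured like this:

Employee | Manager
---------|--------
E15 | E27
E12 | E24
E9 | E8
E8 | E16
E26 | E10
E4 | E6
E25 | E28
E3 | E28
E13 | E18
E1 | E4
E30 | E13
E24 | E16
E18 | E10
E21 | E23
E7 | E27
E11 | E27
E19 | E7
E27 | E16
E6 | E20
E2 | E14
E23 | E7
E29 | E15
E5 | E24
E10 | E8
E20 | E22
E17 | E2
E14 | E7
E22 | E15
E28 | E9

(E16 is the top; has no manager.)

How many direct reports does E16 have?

3

E16 directly manages E27, E8, E24. That is 3 direct reports.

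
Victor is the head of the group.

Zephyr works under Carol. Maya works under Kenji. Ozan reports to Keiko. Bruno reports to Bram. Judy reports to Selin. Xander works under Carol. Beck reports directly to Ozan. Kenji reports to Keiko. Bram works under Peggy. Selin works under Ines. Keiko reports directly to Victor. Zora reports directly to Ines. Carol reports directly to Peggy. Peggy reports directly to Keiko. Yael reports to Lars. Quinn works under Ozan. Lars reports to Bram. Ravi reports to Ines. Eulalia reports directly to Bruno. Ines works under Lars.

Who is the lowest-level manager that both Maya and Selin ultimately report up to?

Maya's chain of managers is Kenji, Keiko, Victor. Selin's chain of managers is Ines, Lars, Bram, Peggy, Keiko, Victor. The first manager that appears in both chains is Keiko.

Keiko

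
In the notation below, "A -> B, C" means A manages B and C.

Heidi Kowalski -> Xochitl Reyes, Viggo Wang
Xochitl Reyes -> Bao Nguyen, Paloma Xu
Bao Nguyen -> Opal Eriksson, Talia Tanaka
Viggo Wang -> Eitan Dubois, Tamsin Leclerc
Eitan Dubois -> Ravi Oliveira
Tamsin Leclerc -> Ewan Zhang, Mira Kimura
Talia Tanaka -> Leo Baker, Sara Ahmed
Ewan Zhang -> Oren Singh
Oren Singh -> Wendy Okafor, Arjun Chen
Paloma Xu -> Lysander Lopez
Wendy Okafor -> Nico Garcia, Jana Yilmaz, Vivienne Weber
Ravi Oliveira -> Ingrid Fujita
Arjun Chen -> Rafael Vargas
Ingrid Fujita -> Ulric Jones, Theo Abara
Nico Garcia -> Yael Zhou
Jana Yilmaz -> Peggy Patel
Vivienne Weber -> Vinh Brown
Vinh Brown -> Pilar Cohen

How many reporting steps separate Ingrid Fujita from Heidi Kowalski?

Chain from Ingrid Fujita up to Heidi Kowalski: Ingrid Fujita → Ravi Oliveira → Eitan Dubois → Viggo Wang → Heidi Kowalski. That is 4 steps up, so Ingrid Fujita is 4 levels below Heidi Kowalski.

4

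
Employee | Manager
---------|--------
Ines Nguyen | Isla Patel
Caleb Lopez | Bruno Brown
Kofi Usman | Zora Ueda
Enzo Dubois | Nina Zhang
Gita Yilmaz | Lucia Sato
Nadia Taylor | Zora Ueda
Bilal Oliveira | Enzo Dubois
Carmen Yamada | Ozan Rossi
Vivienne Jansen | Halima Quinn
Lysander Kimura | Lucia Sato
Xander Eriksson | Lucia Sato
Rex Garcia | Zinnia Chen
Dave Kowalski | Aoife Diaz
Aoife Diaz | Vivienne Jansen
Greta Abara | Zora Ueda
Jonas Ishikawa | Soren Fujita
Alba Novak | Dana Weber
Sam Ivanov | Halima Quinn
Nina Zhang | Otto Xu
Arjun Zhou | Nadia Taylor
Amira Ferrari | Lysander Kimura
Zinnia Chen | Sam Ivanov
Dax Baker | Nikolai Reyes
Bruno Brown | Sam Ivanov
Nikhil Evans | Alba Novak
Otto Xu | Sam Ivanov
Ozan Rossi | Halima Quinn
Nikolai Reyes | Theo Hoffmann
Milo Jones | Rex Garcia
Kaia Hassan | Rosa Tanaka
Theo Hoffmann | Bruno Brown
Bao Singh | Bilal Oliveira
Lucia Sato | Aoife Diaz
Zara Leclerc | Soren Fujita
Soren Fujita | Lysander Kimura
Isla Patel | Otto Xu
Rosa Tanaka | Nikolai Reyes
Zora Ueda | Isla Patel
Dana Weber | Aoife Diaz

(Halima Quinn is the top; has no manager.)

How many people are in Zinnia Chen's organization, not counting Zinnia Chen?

2

Zinnia Chen directly manages Rex Garcia. Under Rex Garcia: Milo Jones (1). That's 2 in total.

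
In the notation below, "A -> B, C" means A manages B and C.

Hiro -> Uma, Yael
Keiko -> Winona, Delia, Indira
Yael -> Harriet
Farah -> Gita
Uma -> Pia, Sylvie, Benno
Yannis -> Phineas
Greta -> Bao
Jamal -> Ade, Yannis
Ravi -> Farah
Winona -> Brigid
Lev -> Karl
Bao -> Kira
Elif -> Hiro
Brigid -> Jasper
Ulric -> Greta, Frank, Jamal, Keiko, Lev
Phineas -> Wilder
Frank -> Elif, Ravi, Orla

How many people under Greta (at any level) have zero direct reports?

The only person in Greta's organization with no one reporting to them is Kira. That is 1.

1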